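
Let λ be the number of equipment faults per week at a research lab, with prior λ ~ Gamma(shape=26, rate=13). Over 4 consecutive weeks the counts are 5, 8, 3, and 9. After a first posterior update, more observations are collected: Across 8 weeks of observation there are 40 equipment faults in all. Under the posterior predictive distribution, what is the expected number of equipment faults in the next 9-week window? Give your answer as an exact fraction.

819/25

Total count: 5 + 8 + 3 + 9 = 25.
Total exposure: 4 weeks.
After the first batch: Gamma(26 + 25, 13 + 4) = Gamma(51, 17).
Total count 40 over total exposure 8 weeks.
After the second batch: Gamma(51 + 40, 17 + 8) = Gamma(91, 25).
Predictive mean over a 9-week window = T·E[λ|data] = 9·91/25 = 819/25.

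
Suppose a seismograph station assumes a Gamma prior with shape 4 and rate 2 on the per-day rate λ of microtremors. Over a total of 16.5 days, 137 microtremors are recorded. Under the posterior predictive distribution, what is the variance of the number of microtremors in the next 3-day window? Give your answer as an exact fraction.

Total count 137 over total exposure 16.5 days.
The Gamma prior is conjugate for the Poisson rate, so λ | data ~ Gamma(4+137, 2+16.5) = Gamma(141, 37/2).
The posterior predictive for a window of length T is Negative Binomial with variance T·α'·(β'+T)/β'² = 3·141·(43/2)/(1369/4) = 36378/1369.

36378/1369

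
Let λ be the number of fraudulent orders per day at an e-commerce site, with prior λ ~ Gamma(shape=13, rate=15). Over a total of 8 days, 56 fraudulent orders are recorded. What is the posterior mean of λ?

Total count 56 over total exposure 8 days.
The Gamma prior is conjugate for the Poisson rate, so λ | data ~ Gamma(13+56, 15+8) = Gamma(69, 23).
Posterior mean = α'/β' = 69/23 = 3.

3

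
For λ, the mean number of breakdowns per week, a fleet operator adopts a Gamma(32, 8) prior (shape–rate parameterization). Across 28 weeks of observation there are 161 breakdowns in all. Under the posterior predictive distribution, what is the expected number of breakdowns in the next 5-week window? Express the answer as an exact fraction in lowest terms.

965/36

Total count 161 over total exposure 28 weeks.
By Gamma–Poisson conjugacy, the posterior is Gamma(α + Σx, β + Σt) = Gamma(32 + 161, 8 + 28) = Gamma(193, 36).
Predictive mean over a 5-week window = T·E[λ|data] = 5·193/36 = 965/36.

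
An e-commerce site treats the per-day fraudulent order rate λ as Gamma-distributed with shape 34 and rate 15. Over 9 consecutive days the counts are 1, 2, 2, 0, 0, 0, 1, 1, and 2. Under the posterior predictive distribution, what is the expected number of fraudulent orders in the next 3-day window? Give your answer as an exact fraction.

Total count: 1 + 2 + 2 + 0 + 0 + 0 + 1 + 1 + 2 = 9.
Total exposure: 9 days.
Gamma(α, β) with Poisson data over total exposure Σt gives posterior Gamma(α+Σx, β+Σt) = Gamma(43, 24).
Predictive mean over a 3-day window = T·E[λ|data] = 3·43/24 = 43/8.

43/8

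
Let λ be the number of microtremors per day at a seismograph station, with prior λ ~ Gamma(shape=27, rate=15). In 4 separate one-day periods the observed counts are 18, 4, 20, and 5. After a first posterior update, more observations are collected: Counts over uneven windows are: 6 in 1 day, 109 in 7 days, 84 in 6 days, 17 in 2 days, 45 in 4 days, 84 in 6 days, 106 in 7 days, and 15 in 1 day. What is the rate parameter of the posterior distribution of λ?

Total count: 18 + 4 + 20 + 5 = 47.
Total exposure: 4 days.
After the first batch: Gamma(27 + 47, 15 + 4) = Gamma(74, 19).
Total count: 6 + 109 + 84 + 17 + 45 + 84 + 106 + 15 = 466.
Total exposure: 1 + 7 + 6 + 2 + 4 + 6 + 7 + 1 = 34 days.
After the second batch: Gamma(74 + 466, 19 + 34) = Gamma(540, 53).

53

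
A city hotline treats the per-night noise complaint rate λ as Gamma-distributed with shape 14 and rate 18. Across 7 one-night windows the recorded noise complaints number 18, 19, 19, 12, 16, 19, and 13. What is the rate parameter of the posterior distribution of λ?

Total count: 18 + 19 + 19 + 12 + 16 + 19 + 13 = 116.
Total exposure: 7 nights.
The Gamma prior is conjugate for the Poisson rate, so λ | data ~ Gamma(14+116, 18+7) = Gamma(130, 25).

25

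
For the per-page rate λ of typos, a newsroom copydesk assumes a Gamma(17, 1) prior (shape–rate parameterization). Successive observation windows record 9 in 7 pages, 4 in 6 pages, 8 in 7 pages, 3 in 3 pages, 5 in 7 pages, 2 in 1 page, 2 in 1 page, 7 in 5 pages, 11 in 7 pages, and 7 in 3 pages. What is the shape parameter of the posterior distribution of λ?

75

Total count: 9 + 4 + 8 + 3 + 5 + 2 + 2 + 7 + 11 + 7 = 58.
Total exposure: 7 + 6 + 7 + 3 + 7 + 1 + 1 + 5 + 7 + 3 = 47 pages.
Gamma(α, β) with Poisson data over total exposure Σt gives posterior Gamma(α+Σx, β+Σt) = Gamma(75, 48).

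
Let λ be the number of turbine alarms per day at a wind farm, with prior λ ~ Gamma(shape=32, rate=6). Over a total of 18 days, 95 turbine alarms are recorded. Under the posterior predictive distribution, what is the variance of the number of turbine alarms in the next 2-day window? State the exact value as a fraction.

1651/144

Total count 95 over total exposure 18 days.
By Gamma–Poisson conjugacy, the posterior is Gamma(α + Σx, β + Σt) = Gamma(32 + 95, 6 + 18) = Gamma(127, 24).
The posterior predictive for a window of length T is Negative Binomial with variance T·α'·(β'+T)/β'² = 2·127·26/576 = 1651/144.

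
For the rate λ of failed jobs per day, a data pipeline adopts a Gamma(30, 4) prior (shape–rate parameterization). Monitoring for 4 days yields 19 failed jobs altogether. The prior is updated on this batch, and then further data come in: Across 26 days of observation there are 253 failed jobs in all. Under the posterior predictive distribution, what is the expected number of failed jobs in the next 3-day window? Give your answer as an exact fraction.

Total count 19 over total exposure 4 days.
After the first batch: Gamma(30 + 19, 4 + 4) = Gamma(49, 8).
Total count 253 over total exposure 26 days.
After the second batch: Gamma(49 + 253, 8 + 26) = Gamma(302, 34).
Predictive mean over a 3-day window = T·E[λ|data] = 3·302/34 = 453/17.

453/17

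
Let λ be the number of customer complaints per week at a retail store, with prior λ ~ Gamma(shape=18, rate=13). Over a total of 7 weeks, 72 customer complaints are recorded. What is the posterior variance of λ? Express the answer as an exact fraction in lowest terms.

Total count 72 over total exposure 7 weeks.
Conjugate update: add total count to the shape and total exposure to the rate, giving Gamma(90, 20).
Posterior variance = α'/β'² = 90/400 = 9/40.

9/40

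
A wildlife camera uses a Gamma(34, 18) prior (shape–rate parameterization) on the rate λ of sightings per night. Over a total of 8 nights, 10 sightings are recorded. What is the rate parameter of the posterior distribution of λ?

26

Total count 10 over total exposure 8 nights.
The Gamma prior is conjugate for the Poisson rate, so λ | data ~ Gamma(34+10, 18+8) = Gamma(44, 26).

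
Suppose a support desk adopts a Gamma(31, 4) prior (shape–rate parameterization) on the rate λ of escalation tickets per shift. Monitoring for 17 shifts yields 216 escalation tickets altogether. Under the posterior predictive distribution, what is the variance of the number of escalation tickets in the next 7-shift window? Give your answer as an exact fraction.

Total count 216 over total exposure 17 shifts.
Posterior: α' = 31 + 216 = 247, β' = 4 + 17 = 21.
The posterior predictive for a window of length T is Negative Binomial with variance T·α'·(β'+T)/β'² = 7·247·28/441 = 988/9.

988/9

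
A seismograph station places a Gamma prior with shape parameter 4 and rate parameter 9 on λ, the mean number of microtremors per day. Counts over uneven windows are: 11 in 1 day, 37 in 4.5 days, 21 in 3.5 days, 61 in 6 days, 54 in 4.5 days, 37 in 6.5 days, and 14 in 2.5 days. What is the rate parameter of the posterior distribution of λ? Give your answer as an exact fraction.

Total count: 11 + 37 + 21 + 61 + 54 + 37 + 14 = 235.
Total exposure: 1 + 4.5 + 3.5 + 6 + 4.5 + 6.5 + 2.5 = 28.5 days.
Conjugate update: add total count to the shape and total exposure to the rate, giving Gamma(239, 75/2).

75/2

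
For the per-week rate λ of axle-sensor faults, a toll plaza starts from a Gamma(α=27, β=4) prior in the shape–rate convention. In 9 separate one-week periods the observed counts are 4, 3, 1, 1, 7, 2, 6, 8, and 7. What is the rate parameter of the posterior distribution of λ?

13

Total count: 4 + 3 + 1 + 1 + 7 + 2 + 6 + 8 + 7 = 39.
Total exposure: 9 weeks.
The Gamma prior is conjugate for the Poisson rate, so λ | data ~ Gamma(27+39, 4+9) = Gamma(66, 13).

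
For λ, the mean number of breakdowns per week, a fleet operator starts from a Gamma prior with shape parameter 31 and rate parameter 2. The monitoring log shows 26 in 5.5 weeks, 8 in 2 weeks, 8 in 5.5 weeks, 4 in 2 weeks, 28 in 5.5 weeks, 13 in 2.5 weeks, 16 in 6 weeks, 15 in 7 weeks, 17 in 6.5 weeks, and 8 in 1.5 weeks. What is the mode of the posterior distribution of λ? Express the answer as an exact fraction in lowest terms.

173/46

Total count: 26 + 8 + 8 + 4 + 28 + 13 + 16 + 15 + 17 + 8 = 143.
Total exposure: 5.5 + 2 + 5.5 + 2 + 5.5 + 2.5 + 6 + 7 + 6.5 + 1.5 = 44 weeks.
Gamma(α, β) with Poisson data over total exposure Σt gives posterior Gamma(α+Σx, β+Σt) = Gamma(174, 46).
Posterior mode = (α'−1)/β' = 173/46.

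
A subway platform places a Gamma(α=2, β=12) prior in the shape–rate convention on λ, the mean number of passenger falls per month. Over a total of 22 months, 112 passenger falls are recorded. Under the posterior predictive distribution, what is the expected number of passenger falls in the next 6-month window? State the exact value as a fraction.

Total count 112 over total exposure 22 months.
By Gamma–Poisson conjugacy, the posterior is Gamma(α + Σx, β + Σt) = Gamma(2 + 112, 12 + 22) = Gamma(114, 34).
Predictive mean over a 6-month window = T·E[λ|data] = 6·114/34 = 342/17.

342/17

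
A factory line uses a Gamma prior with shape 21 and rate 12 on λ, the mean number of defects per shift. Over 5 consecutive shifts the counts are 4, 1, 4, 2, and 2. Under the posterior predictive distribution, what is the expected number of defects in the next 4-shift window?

Total count: 4 + 1 + 4 + 2 + 2 = 13.
Total exposure: 5 shifts.
The Gamma prior is conjugate for the Poisson rate, so λ | data ~ Gamma(21+13, 12+5) = Gamma(34, 17).
Predictive mean over a 4-shift window = T·E[λ|data] = 4·34/17 = 8.

8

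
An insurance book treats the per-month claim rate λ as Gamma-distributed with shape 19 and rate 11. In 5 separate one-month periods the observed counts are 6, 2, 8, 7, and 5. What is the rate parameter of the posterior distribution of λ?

Total count: 6 + 2 + 8 + 7 + 5 = 28.
Total exposure: 5 months.
By Gamma–Poisson conjugacy, the posterior is Gamma(α + Σx, β + Σt) = Gamma(19 + 28, 11 + 5) = Gamma(47, 16).

16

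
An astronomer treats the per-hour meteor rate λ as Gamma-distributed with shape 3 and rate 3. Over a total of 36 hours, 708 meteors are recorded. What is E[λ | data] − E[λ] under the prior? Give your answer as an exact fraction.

Total count 708 over total exposure 36 hours.
By Gamma–Poisson conjugacy, the posterior is Gamma(α + Σx, β + Σt) = Gamma(3 + 708, 3 + 36) = Gamma(711, 39).
Posterior mean = 711/39 = 237/13; prior mean = 3/3 = 1. Difference = 237/13 − 1 = 224/13.

224/13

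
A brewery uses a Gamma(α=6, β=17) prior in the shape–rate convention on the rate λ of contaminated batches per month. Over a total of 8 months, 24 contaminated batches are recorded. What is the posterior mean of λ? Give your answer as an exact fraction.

Total count 24 over total exposure 8 months.
Gamma(α, β) with Poisson data over total exposure Σt gives posterior Gamma(α+Σx, β+Σt) = Gamma(30, 25).
Posterior mean = α'/β' = 30/25 = 6/5.

6/5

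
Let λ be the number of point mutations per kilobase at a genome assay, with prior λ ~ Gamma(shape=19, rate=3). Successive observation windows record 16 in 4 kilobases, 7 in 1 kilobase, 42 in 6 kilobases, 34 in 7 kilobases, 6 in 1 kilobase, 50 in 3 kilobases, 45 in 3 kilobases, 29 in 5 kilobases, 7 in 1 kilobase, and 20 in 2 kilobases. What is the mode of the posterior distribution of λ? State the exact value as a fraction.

137/18

Total count: 16 + 7 + 42 + 34 + 6 + 50 + 45 + 29 + 7 + 20 = 256.
Total exposure: 4 + 1 + 6 + 7 + 1 + 3 + 3 + 5 + 1 + 2 = 33 kilobases.
Posterior: α' = 19 + 256 = 275, β' = 3 + 33 = 36.
Posterior mode = (α'−1)/β' = 274/36 = 137/18.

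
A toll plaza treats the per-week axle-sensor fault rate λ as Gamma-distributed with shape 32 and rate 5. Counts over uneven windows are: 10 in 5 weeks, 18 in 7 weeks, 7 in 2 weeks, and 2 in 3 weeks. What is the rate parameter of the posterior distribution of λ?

22

Total count: 10 + 18 + 7 + 2 = 37.
Total exposure: 5 + 7 + 2 + 3 = 17 weeks.
Gamma(α, β) with Poisson data over total exposure Σt gives posterior Gamma(α+Σx, β+Σt) = Gamma(69, 22).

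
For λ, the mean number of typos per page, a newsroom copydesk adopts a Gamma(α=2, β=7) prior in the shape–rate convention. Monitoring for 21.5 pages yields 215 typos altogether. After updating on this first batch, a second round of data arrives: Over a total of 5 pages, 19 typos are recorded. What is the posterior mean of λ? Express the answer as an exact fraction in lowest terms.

472/67

Total count 215 over total exposure 21.5 pages.
After the first batch: Gamma(2 + 215, 7 + 21.5) = Gamma(217, 57/2).
Total count 19 over total exposure 5 pages.
After the second batch: Gamma(217 + 19, 57/2 + 5) = Gamma(236, 67/2).
Posterior mean = α'/β' = 236/(67/2) = 472/67.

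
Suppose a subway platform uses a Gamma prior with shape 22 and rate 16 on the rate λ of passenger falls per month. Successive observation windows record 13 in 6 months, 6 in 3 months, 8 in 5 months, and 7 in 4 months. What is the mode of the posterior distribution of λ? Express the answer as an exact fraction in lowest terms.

55/34

Total count: 13 + 6 + 8 + 7 = 34.
Total exposure: 6 + 3 + 5 + 4 = 18 months.
Posterior: α' = 22 + 34 = 56, β' = 16 + 18 = 34.
Posterior mode = (α'−1)/β' = 55/34.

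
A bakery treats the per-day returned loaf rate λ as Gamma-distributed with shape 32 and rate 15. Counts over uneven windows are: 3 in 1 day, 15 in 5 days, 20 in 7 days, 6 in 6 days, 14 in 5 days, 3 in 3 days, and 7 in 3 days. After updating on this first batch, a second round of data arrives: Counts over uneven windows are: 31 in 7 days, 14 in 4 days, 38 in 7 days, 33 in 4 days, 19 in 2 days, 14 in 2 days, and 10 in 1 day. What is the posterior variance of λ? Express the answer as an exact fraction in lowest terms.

259/5184

Total count: 3 + 15 + 20 + 6 + 14 + 3 + 7 = 68.
Total exposure: 1 + 5 + 7 + 6 + 5 + 3 + 3 = 30 days.
After the first batch: Gamma(32 + 68, 15 + 30) = Gamma(100, 45).
Total count: 31 + 14 + 38 + 33 + 19 + 14 + 10 = 159.
Total exposure: 7 + 4 + 7 + 4 + 2 + 2 + 1 = 27 days.
After the second batch: Gamma(100 + 159, 45 + 27) = Gamma(259, 72).
Posterior variance = α'/β'² = 259/5184.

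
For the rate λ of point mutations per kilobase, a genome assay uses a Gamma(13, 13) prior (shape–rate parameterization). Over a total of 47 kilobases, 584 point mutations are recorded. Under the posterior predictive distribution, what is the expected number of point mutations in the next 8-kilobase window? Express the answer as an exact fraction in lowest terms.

Total count 584 over total exposure 47 kilobases.
Conjugate update: add total count to the shape and total exposure to the rate, giving Gamma(597, 60).
Predictive mean over an 8-kilobase window = T·E[λ|data] = 8·597/60 = 398/5.

398/5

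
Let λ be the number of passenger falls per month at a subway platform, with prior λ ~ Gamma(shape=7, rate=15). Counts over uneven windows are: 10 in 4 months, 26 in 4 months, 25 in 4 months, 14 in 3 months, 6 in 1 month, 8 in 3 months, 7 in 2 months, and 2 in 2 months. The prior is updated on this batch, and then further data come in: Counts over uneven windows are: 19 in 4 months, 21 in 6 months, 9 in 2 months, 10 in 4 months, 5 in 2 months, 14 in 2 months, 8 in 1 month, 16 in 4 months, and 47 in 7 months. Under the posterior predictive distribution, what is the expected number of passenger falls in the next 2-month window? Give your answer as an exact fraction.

254/35

Total count: 10 + 26 + 25 + 14 + 6 + 8 + 7 + 2 = 98.
Total exposure: 4 + 4 + 4 + 3 + 1 + 3 + 2 + 2 = 23 months.
After the first batch: Gamma(7 + 98, 15 + 23) = Gamma(105, 38).
Total count: 19 + 21 + 9 + 10 + 5 + 14 + 8 + 16 + 47 = 149.
Total exposure: 4 + 6 + 2 + 4 + 2 + 2 + 1 + 4 + 7 = 32 months.
After the second batch: Gamma(105 + 149, 38 + 32) = Gamma(254, 70).
Predictive mean over a 2-month window = T·E[λ|data] = 2·254/70 = 254/35.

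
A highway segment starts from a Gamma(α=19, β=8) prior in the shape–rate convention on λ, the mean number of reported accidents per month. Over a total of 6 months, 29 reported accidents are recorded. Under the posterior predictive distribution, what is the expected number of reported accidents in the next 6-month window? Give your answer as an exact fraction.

Total count 29 over total exposure 6 months.
The Gamma prior is conjugate for the Poisson rate, so λ | data ~ Gamma(19+29, 8+6) = Gamma(48, 14).
Predictive mean over a 6-month window = T·E[λ|data] = 6·48/14 = 144/7.

144/7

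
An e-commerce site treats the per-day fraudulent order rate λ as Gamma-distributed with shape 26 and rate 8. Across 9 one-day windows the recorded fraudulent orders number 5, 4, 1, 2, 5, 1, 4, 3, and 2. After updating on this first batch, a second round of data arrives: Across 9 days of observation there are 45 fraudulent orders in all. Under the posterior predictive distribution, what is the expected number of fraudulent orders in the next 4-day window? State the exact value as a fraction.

Total count: 5 + 4 + 1 + 2 + 5 + 1 + 4 + 3 + 2 = 27.
Total exposure: 9 days.
After the first batch: Gamma(26 + 27, 8 + 9) = Gamma(53, 17).
Total count 45 over total exposure 9 days.
After the second batch: Gamma(53 + 45, 17 + 9) = Gamma(98, 26).
Predictive mean over a 4-day window = T·E[λ|data] = 4·98/26 = 196/13.

196/13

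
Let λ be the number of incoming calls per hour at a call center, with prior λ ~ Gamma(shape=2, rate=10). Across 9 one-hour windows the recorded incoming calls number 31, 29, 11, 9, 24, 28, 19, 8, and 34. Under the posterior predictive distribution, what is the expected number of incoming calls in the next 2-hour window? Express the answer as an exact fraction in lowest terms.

390/19

Total count: 31 + 29 + 11 + 9 + 24 + 28 + 19 + 8 + 34 = 193.
Total exposure: 9 hours.
Posterior: α' = 2 + 193 = 195, β' = 10 + 9 = 19.
Predictive mean over a 2-hour window = T·E[λ|data] = 2·195/19 = 390/19.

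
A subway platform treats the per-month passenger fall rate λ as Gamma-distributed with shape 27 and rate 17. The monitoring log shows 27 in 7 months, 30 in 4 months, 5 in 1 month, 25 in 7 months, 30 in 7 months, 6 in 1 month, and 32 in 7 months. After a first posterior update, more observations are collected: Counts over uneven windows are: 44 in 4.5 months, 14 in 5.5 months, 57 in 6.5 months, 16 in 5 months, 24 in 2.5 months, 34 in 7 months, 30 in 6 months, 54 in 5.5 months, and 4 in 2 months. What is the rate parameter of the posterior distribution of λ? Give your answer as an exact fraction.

191/2

Total count: 27 + 30 + 5 + 25 + 30 + 6 + 32 = 155.
Total exposure: 7 + 4 + 1 + 7 + 7 + 1 + 7 = 34 months.
After the first batch: Gamma(27 + 155, 17 + 34) = Gamma(182, 51).
Total count: 44 + 14 + 57 + 16 + 24 + 34 + 30 + 54 + 4 = 277.
Total exposure: 4.5 + 5.5 + 6.5 + 5 + 2.5 + 7 + 6 + 5.5 + 2 = 44.5 months.
After the second batch: Gamma(182 + 277, 51 + 44.5) = Gamma(459, 191/2).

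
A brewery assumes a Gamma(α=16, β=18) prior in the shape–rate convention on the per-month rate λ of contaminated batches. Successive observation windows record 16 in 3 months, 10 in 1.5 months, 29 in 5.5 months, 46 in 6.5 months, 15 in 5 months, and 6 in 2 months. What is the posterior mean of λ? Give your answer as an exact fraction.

276/83

Total count: 16 + 10 + 29 + 46 + 15 + 6 = 122.
Total exposure: 3 + 1.5 + 5.5 + 6.5 + 5 + 2 = 23.5 months.
Gamma(α, β) with Poisson data over total exposure Σt gives posterior Gamma(α+Σx, β+Σt) = Gamma(138, 83/2).
Posterior mean = α'/β' = 138/(83/2) = 276/83.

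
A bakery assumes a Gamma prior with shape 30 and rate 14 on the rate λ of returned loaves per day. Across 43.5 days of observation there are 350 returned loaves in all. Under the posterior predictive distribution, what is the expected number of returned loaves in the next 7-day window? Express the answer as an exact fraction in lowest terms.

Total count 350 over total exposure 43.5 days.
The Gamma prior is conjugate for the Poisson rate, so λ | data ~ Gamma(30+350, 14+43.5) = Gamma(380, 115/2).
Predictive mean over a 7-day window = T·E[λ|data] = 7·380/(115/2) = 1064/23.

1064/23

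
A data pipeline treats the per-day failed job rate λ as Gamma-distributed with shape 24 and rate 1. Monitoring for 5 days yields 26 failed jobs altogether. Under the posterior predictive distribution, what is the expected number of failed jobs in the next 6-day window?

Total count 26 over total exposure 5 days.
By Gamma–Poisson conjugacy, the posterior is Gamma(α + Σx, β + Σt) = Gamma(24 + 26, 1 + 5) = Gamma(50, 6).
Predictive mean over a 6-day window = T·E[λ|data] = 6·50/6 = 50.

50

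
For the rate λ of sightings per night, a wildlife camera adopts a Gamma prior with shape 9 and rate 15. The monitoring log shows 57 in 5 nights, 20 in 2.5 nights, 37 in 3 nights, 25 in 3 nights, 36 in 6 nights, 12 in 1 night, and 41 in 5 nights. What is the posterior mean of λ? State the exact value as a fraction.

Total count: 57 + 20 + 37 + 25 + 36 + 12 + 41 = 228.
Total exposure: 5 + 2.5 + 3 + 3 + 6 + 1 + 5 = 25.5 nights.
Posterior: α' = 9 + 228 = 237, β' = 15 + 25.5 = 81/2.
Posterior mean = α'/β' = 237/(81/2) = 158/27.

158/27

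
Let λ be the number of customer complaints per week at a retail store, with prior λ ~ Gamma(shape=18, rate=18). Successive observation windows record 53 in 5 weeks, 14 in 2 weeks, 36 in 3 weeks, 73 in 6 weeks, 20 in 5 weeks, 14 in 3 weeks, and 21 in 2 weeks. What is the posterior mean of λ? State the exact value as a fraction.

Total count: 53 + 14 + 36 + 73 + 20 + 14 + 21 = 231.
Total exposure: 5 + 2 + 3 + 6 + 5 + 3 + 2 = 26 weeks.
The Gamma prior is conjugate for the Poisson rate, so λ | data ~ Gamma(18+231, 18+26) = Gamma(249, 44).
Posterior mean = α'/β' = 249/44.

249/44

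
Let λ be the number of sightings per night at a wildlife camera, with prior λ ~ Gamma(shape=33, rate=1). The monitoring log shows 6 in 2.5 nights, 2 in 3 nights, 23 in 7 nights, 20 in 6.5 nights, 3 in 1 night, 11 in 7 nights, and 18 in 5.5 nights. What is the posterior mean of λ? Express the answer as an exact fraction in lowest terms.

Total count: 6 + 2 + 23 + 20 + 3 + 11 + 18 = 83.
Total exposure: 2.5 + 3 + 7 + 6.5 + 1 + 7 + 5.5 = 32.5 nights.
Conjugate update: add total count to the shape and total exposure to the rate, giving Gamma(116, 67/2).
Posterior mean = α'/β' = 116/(67/2) = 232/67.

232/67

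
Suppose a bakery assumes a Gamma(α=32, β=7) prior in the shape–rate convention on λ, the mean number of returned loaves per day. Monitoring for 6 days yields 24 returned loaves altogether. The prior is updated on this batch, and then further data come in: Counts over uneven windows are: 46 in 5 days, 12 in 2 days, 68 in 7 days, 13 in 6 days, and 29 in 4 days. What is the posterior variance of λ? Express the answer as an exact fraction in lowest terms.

Total count 24 over total exposure 6 days.
After the first batch: Gamma(32 + 24, 7 + 6) = Gamma(56, 13).
Total count: 46 + 12 + 68 + 13 + 29 = 168.
Total exposure: 5 + 2 + 7 + 6 + 4 = 24 days.
After the second batch: Gamma(56 + 168, 13 + 24) = Gamma(224, 37).
Posterior variance = α'/β'² = 224/1369.

224/1369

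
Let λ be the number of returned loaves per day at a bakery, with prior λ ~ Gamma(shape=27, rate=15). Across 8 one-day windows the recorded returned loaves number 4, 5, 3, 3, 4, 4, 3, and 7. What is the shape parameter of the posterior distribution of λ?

Total count: 4 + 5 + 3 + 3 + 4 + 4 + 3 + 7 = 33.
Total exposure: 8 days.
Gamma(α, β) with Poisson data over total exposure Σt gives posterior Gamma(α+Σx, β+Σt) = Gamma(60, 23).

60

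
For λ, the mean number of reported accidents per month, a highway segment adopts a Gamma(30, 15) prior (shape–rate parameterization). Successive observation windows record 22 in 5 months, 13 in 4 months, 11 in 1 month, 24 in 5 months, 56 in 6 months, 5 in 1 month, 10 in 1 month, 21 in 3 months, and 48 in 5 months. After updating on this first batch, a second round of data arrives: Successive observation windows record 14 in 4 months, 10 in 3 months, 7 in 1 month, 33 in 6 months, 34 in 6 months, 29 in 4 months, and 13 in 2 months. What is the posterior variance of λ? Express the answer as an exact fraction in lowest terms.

95/1296

Total count: 22 + 13 + 11 + 24 + 56 + 5 + 10 + 21 + 48 = 210.
Total exposure: 5 + 4 + 1 + 5 + 6 + 1 + 1 + 3 + 5 = 31 months.
After the first batch: Gamma(30 + 210, 15 + 31) = Gamma(240, 46).
Total count: 14 + 10 + 7 + 33 + 34 + 29 + 13 = 140.
Total exposure: 4 + 3 + 1 + 6 + 6 + 4 + 2 = 26 months.
After the second batch: Gamma(240 + 140, 46 + 26) = Gamma(380, 72).
Posterior variance = α'/β'² = 380/5184 = 95/1296.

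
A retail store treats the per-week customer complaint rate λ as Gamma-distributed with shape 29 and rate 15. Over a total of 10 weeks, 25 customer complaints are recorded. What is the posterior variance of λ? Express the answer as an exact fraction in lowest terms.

Total count 25 over total exposure 10 weeks.
By Gamma–Poisson conjugacy, the posterior is Gamma(α + Σx, β + Σt) = Gamma(29 + 25, 15 + 10) = Gamma(54, 25).
Posterior variance = α'/β'² = 54/625.

54/625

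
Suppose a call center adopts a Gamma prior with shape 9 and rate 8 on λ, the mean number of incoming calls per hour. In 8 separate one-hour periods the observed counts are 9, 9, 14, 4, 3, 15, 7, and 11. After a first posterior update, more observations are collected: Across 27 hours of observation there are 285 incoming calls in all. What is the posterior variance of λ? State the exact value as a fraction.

Total count: 9 + 9 + 14 + 4 + 3 + 15 + 7 + 11 = 72.
Total exposure: 8 hours.
After the first batch: Gamma(9 + 72, 8 + 8) = Gamma(81, 16).
Total count 285 over total exposure 27 hours.
After the second batch: Gamma(81 + 285, 16 + 27) = Gamma(366, 43).
Posterior variance = α'/β'² = 366/1849.

366/1849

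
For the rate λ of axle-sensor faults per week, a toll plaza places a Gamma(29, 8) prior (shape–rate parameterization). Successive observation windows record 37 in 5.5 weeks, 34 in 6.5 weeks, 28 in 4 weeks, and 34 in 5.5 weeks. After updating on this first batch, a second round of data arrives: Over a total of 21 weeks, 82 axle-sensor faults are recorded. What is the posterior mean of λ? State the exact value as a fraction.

488/101

Total count: 37 + 34 + 28 + 34 = 133.
Total exposure: 5.5 + 6.5 + 4 + 5.5 = 21.5 weeks.
After the first batch: Gamma(29 + 133, 8 + 21.5) = Gamma(162, 59/2).
Total count 82 over total exposure 21 weeks.
After the second batch: Gamma(162 + 82, 59/2 + 21) = Gamma(244, 101/2).
Posterior mean = α'/β' = 244/(101/2) = 488/101.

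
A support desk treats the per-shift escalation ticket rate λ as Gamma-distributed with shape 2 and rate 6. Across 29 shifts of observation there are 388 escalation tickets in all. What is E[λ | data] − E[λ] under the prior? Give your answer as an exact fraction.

Total count 388 over total exposure 29 shifts.
The Gamma prior is conjugate for the Poisson rate, so λ | data ~ Gamma(2+388, 6+29) = Gamma(390, 35).
Posterior mean = 390/35 = 78/7; prior mean = 2/6 = 1/3. Difference = 78/7 − 1/3 = 227/21.

227/21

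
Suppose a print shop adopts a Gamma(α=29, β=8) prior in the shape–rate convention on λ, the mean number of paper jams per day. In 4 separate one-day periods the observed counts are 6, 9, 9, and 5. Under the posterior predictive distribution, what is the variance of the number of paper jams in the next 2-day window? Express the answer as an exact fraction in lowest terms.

Total count: 6 + 9 + 9 + 5 = 29.
Total exposure: 4 days.
Gamma(α, β) with Poisson data over total exposure Σt gives posterior Gamma(α+Σx, β+Σt) = Gamma(58, 12).
The posterior predictive for a window of length T is Negative Binomial with variance T·α'·(β'+T)/β'² = 2·58·14/144 = 203/18.

203/18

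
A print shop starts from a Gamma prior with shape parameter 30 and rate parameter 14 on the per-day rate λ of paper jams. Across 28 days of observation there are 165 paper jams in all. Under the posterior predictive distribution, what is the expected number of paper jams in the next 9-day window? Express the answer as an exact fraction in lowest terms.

Total count 165 over total exposure 28 days.
By Gamma–Poisson conjugacy, the posterior is Gamma(α + Σx, β + Σt) = Gamma(30 + 165, 14 + 28) = Gamma(195, 42).
Predictive mean over a 9-day window = T·E[λ|data] = 9·195/42 = 585/14.

585/14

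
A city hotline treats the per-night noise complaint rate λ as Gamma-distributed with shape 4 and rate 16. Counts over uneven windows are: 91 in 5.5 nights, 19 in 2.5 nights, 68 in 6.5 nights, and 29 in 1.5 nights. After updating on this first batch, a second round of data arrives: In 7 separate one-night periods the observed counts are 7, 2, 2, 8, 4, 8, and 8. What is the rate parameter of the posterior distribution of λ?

Total count: 91 + 19 + 68 + 29 = 207.
Total exposure: 5.5 + 2.5 + 6.5 + 1.5 = 16 nights.
After the first batch: Gamma(4 + 207, 16 + 16) = Gamma(211, 32).
Total count: 7 + 2 + 2 + 8 + 4 + 8 + 8 = 39.
Total exposure: 7 nights.
After the second batch: Gamma(211 + 39, 32 + 7) = Gamma(250, 39).

39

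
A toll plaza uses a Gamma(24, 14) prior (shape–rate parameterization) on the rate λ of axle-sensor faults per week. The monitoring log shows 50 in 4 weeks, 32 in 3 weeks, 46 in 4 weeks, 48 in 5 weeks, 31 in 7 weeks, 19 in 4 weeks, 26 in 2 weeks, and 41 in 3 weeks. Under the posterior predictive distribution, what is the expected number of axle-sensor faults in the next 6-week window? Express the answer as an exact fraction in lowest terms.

951/23

Total count: 50 + 32 + 46 + 48 + 31 + 19 + 26 + 41 = 293.
Total exposure: 4 + 3 + 4 + 5 + 7 + 4 + 2 + 3 = 32 weeks.
Conjugate update: add total count to the shape and total exposure to the rate, giving Gamma(317, 46).
Predictive mean over a 6-week window = T·E[λ|data] = 6·317/46 = 951/23.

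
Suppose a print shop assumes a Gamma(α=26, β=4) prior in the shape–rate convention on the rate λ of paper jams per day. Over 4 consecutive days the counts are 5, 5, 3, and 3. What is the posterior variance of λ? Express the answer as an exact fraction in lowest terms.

21/32

Total count: 5 + 5 + 3 + 3 = 16.
Total exposure: 4 days.
Posterior: α' = 26 + 16 = 42, β' = 4 + 4 = 8.
Posterior variance = α'/β'² = 42/64 = 21/32.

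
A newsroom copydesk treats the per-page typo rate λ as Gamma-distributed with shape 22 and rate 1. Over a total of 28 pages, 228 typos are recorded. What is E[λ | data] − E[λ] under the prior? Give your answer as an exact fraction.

-388/29

Total count 228 over total exposure 28 pages.
Conjugate update: add total count to the shape and total exposure to the rate, giving Gamma(250, 29).
Posterior mean = 250/29 = 250/29; prior mean = 22/1 = 22. Difference = 250/29 − 22 = -388/29.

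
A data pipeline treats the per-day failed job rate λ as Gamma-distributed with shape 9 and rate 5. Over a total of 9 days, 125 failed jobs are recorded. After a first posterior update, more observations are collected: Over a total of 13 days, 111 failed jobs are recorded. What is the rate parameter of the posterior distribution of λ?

Total count 125 over total exposure 9 days.
After the first batch: Gamma(9 + 125, 5 + 9) = Gamma(134, 14).
Total count 111 over total exposure 13 days.
After the second batch: Gamma(134 + 111, 14 + 13) = Gamma(245, 27).

27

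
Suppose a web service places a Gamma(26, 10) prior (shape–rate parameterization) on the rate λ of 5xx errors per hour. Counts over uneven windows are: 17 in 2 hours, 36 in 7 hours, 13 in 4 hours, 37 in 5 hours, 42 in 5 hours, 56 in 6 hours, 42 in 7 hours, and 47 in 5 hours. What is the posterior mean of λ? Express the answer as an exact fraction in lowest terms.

Total count: 17 + 36 + 13 + 37 + 42 + 56 + 42 + 47 = 290.
Total exposure: 2 + 7 + 4 + 5 + 5 + 6 + 7 + 5 = 41 hours.
Posterior: α' = 26 + 290 = 316, β' = 10 + 41 = 51.
Posterior mean = α'/β' = 316/51.

316/51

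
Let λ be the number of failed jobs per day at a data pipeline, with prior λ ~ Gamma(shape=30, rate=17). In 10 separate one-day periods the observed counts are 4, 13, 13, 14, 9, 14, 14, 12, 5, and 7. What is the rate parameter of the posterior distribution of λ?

27

Total count: 4 + 13 + 13 + 14 + 9 + 14 + 14 + 12 + 5 + 7 = 105.
Total exposure: 10 days.
Conjugate update: add total count to the shape and total exposure to the rate, giving Gamma(135, 27).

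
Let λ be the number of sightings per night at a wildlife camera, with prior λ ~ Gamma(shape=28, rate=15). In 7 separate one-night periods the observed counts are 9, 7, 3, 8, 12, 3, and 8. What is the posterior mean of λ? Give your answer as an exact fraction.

Total count: 9 + 7 + 3 + 8 + 12 + 3 + 8 = 50.
Total exposure: 7 nights.
Posterior: α' = 28 + 50 = 78, β' = 15 + 7 = 22.
Posterior mean = α'/β' = 78/22 = 39/11.

39/11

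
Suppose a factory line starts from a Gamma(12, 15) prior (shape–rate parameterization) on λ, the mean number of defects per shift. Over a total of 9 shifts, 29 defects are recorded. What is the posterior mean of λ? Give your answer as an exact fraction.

Total count 29 over total exposure 9 shifts.
Gamma(α, β) with Poisson data over total exposure Σt gives posterior Gamma(α+Σx, β+Σt) = Gamma(41, 24).
Posterior mean = α'/β' = 41/24.

41/24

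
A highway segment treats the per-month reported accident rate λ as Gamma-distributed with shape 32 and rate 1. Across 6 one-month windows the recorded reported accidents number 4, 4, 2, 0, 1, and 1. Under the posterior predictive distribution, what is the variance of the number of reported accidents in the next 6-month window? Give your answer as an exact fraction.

Total count: 4 + 4 + 2 + 0 + 1 + 1 = 12.
Total exposure: 6 months.
Conjugate update: add total count to the shape and total exposure to the rate, giving Gamma(44, 7).
The posterior predictive for a window of length T is Negative Binomial with variance T·α'·(β'+T)/β'² = 6·44·13/49 = 3432/49.

3432/49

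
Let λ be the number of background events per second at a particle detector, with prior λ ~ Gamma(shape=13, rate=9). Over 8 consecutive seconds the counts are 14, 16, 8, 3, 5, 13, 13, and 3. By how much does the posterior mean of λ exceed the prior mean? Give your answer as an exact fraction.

Total count: 14 + 16 + 8 + 3 + 5 + 13 + 13 + 3 = 75.
Total exposure: 8 seconds.
Gamma(α, β) with Poisson data over total exposure Σt gives posterior Gamma(α+Σx, β+Σt) = Gamma(88, 17).
Posterior mean = 88/17 = 88/17; prior mean = 13/9 = 13/9. Difference = 88/17 − 13/9 = 571/153.

571/153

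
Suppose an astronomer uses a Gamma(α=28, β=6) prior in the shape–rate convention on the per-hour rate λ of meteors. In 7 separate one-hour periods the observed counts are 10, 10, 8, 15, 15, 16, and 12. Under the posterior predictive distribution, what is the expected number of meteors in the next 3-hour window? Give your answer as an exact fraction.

342/13

Total count: 10 + 10 + 8 + 15 + 15 + 16 + 12 = 86.
Total exposure: 7 hours.
Conjugate update: add total count to the shape and total exposure to the rate, giving Gamma(114, 13).
Predictive mean over a 3-hour window = T·E[λ|data] = 3·114/13 = 342/13.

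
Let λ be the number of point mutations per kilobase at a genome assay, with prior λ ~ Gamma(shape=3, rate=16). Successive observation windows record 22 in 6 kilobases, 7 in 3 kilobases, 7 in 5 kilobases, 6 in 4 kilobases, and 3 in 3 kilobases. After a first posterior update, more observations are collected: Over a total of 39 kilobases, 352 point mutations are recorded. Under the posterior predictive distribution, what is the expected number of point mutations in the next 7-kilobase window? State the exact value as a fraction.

Total count: 22 + 7 + 7 + 6 + 3 = 45.
Total exposure: 6 + 3 + 5 + 4 + 3 = 21 kilobases.
After the first batch: Gamma(3 + 45, 16 + 21) = Gamma(48, 37).
Total count 352 over total exposure 39 kilobases.
After the second batch: Gamma(48 + 352, 37 + 39) = Gamma(400, 76).
Predictive mean over a 7-kilobase window = T·E[λ|data] = 7·400/76 = 700/19.

700/19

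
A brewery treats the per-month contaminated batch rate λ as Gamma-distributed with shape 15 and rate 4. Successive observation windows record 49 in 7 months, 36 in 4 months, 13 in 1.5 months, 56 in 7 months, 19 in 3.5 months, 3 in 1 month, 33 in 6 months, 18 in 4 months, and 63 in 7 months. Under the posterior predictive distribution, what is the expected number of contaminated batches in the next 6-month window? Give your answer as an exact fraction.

122/3

Total count: 49 + 36 + 13 + 56 + 19 + 3 + 33 + 18 + 63 = 290.
Total exposure: 7 + 4 + 1.5 + 7 + 3.5 + 1 + 6 + 4 + 7 = 41 months.
Posterior: α' = 15 + 290 = 305, β' = 4 + 41 = 45.
Predictive mean over a 6-month window = T·E[λ|data] = 6·305/45 = 122/3.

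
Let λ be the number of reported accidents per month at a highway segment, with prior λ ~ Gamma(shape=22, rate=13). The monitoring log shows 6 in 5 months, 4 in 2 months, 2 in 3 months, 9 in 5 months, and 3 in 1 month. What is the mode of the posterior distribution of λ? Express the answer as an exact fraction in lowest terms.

45/29

Total count: 6 + 4 + 2 + 9 + 3 = 24.
Total exposure: 5 + 2 + 3 + 5 + 1 = 16 months.
Posterior: α' = 22 + 24 = 46, β' = 13 + 16 = 29.
Posterior mode = (α'−1)/β' = 45/29.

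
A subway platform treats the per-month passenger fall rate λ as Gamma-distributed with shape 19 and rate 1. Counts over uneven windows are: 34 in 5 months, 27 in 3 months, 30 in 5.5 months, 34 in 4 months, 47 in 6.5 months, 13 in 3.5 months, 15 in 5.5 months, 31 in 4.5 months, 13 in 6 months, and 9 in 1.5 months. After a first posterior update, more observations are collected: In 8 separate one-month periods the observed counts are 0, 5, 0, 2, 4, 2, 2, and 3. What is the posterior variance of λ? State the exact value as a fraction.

Total count: 34 + 27 + 30 + 34 + 47 + 13 + 15 + 31 + 13 + 9 = 253.
Total exposure: 5 + 3 + 5.5 + 4 + 6.5 + 3.5 + 5.5 + 4.5 + 6 + 1.5 = 45 months.
After the first batch: Gamma(19 + 253, 1 + 45) = Gamma(272, 46).
Total count: 0 + 5 + 0 + 2 + 4 + 2 + 2 + 3 = 18.
Total exposure: 8 months.
After the second batch: Gamma(272 + 18, 46 + 8) = Gamma(290, 54).
Posterior variance = α'/β'² = 290/2916 = 145/1458.

145/1458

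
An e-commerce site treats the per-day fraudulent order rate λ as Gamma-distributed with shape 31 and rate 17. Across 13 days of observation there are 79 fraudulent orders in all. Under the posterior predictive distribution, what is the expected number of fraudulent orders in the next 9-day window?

33

Total count 79 over total exposure 13 days.
Gamma(α, β) with Poisson data over total exposure Σt gives posterior Gamma(α+Σx, β+Σt) = Gamma(110, 30).
Predictive mean over a 9-day window = T·E[λ|data] = 9·110/30 = 33.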